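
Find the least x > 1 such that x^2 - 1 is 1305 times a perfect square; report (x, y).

First expand sqrt(1305) as a continued fraction. With x_i = (sqrt(1305) + m_i)/d_i and (m_0, d_0) = (0, 1): a_0 = floor(sqrt(1305)) = 36, since 36^2 = 1296 <= 1305 < 1369 = 37^2.
Iterate m_{i+1} = d_i*a_i - m_i, d_{i+1} = (1305 - m_{i+1}^2)/d_i, a_{i+1} = floor((a_0 + m_{i+1})/d_{i+1}):
  m_1 = 1*36 - 0 = 36, d_1 = (1305 - 36^2)/1 = 9/1 = 9, a_1 = floor((36 + 36)/9) = 8.
  m_2 = 9*8 - 36 = 36, d_2 = (1305 - 36^2)/9 = 9/9 = 1, a_2 = floor((36 + 36)/1) = 72.
  m_3 = 1*72 - 36 = 36, d_3 = (1305 - 36^2)/1 = 9/1 = 9: (m_3, d_3) = (m_1, d_1) = (36, 9), so from here the quotients repeat a_1, a_2; the period length is 2.
So sqrt(1305) = [36; (8, 72)] with period length k = 2.
k is even, so the fundamental solution of x^2 - 1305y^2 = 1 is (p_{k-1}, q_{k-1}) = (p_1, q_1); compute convergents through index 1.
Convergents (p_i = a_i*p_{i-1} + p_{i-2}, q_i = a_i*q_{i-1} + q_{i-2} with p_{-2}=0, p_{-1}=1, q_{-2}=1, q_{-1}=0):
  i=0: a_0=36, p_0 = 36*1 + 0 = 36, q_0 = 36*0 + 1 = 1.
  i=1: a_1=8, p_1 = 8*36 + 1 = 289, q_1 = 8*1 + 0 = 8.
Check: 289^2 - 1305*8^2 = 83521 - 83520 = 1, so (x, y) = (289, 8) solves the equation, and by the theorem it is the least positive solution.

(x, y) = (289, 8)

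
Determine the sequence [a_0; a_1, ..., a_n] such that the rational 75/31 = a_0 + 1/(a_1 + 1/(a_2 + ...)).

Run the Euclidean algorithm on 75 and 31; the successive quotients are the partial quotients a_0, a_1, ... (each step inverts the fractional part left over by the previous one):
  75 = 2*31 + 13, so a_0 = 2.
  31 = 2*13 + 5, so a_1 = 2.
  13 = 2*5 + 3, so a_2 = 2.
  5 = 1*3 + 2, so a_3 = 1.
  3 = 1*2 + 1, so a_4 = 1.
  2 = 2*1 + 0, so a_5 = 2.
The remainder reaches 0 after 6 divisions, so the expansion has 6 partial quotients, read off in order.

[2; 2, 2, 1, 1, 2]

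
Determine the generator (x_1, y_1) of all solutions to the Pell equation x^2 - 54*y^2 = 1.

First expand sqrt(54) as a continued fraction. With x_i = (sqrt(54) + m_i)/d_i and (m_0, d_0) = (0, 1): a_0 = floor(sqrt(54)) = 7, since 7^2 = 49 <= 54 < 64 = 8^2.
Iterate m_{i+1} = d_i*a_i - m_i, d_{i+1} = (54 - m_{i+1}^2)/d_i, a_{i+1} = floor((a_0 + m_{i+1})/d_{i+1}):
  m_1 = 1*7 - 0 = 7, d_1 = (54 - 7^2)/1 = 5/1 = 5, a_1 = floor((7 + 7)/5) = 2.
  m_2 = 5*2 - 7 = 3, d_2 = (54 - 3^2)/5 = 45/5 = 9, a_2 = floor((7 + 3)/9) = 1.
  m_3 = 9*1 - 3 = 6, d_3 = (54 - 6^2)/9 = 18/9 = 2, a_3 = floor((7 + 6)/2) = 6.
  m_4 = 2*6 - 6 = 6, d_4 = (54 - 6^2)/2 = 18/2 = 9, a_4 = floor((7 + 6)/9) = 1.
  m_5 = 9*1 - 6 = 3, d_5 = (54 - 3^2)/9 = 45/9 = 5, a_5 = floor((7 + 3)/5) = 2.
  m_6 = 5*2 - 3 = 7, d_6 = (54 - 7^2)/5 = 5/5 = 1, a_6 = floor((7 + 7)/1) = 14.
  m_7 = 1*14 - 7 = 7, d_7 = (54 - 7^2)/1 = 5/1 = 5: (m_7, d_7) = (m_1, d_1) = (7, 5), so from here the quotients repeat a_1, ..., a_6; the period length is 6.
So sqrt(54) = [7; (2, 1, 6, 1, 2, 14)] with period length k = 6.
k is even, so the fundamental solution of x^2 - 54y^2 = 1 is (p_{k-1}, q_{k-1}) = (p_5, q_5); compute convergents through index 5.
Convergents (p_i = a_i*p_{i-1} + p_{i-2}, q_i = a_i*q_{i-1} + q_{i-2} with p_{-2}=0, p_{-1}=1, q_{-2}=1, q_{-1}=0):
  i=0: a_0=7, p_0 = 7*1 + 0 = 7, q_0 = 7*0 + 1 = 1.
  i=1: a_1=2, p_1 = 2*7 + 1 = 15, q_1 = 2*1 + 0 = 2.
  i=2: a_2=1, p_2 = 1*15 + 7 = 22, q_2 = 1*2 + 1 = 3.
  i=3: a_3=6, p_3 = 6*22 + 15 = 147, q_3 = 6*3 + 2 = 20.
  i=4: a_4=1, p_4 = 1*147 + 22 = 169, q_4 = 1*20 + 3 = 23.
  i=5: a_5=2, p_5 = 2*169 + 147 = 485, q_5 = 2*23 + 20 = 66.
Check: 485^2 - 54*66^2 = 235225 - 235224 = 1, so (x, y) = (485, 66) solves the equation, and by the theorem it is the least positive solution.

(x, y) = (485, 66)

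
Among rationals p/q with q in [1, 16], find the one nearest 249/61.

Expand x = 249/61 as a continued fraction with the Euclidean algorithm:
  249 = 4*61 + 5, so a_0 = 4.
  61 = 12*5 + 1, so a_1 = 12.
  5 = 5*1 + 0, so a_2 = 5.
so x = [4; 12, 5].
Convergents (p_i = a_i*p_{i-1} + p_{i-2}, q_i = a_i*q_{i-1} + q_{i-2} with p_{-2}=0, p_{-1}=1, q_{-2}=1, q_{-1}=0), until the denominator exceeds 16:
  i=0: a_0=4, p_0 = 4*1 + 0 = 4, q_0 = 4*0 + 1 = 1.
  i=1: a_1=12, p_1 = 12*4 + 1 = 49, q_1 = 12*1 + 0 = 12.
  i=2: a_2=5, p_2 = 5*49 + 4 = 249, q_2 = 5*12 + 1 = 61.
q_2 = 61 > 16, so the last convergent with denominator <= 16 is p_1/q_1 = 49/12.
The closest fraction with denominator <= 16 is either p_1/q_1 or the intermediate fraction (k*p_1 + p_0)/(k*q_1 + q_0) with the largest k >= 1 whose denominator stays <= 16; these approach x as k grows, and every other convergent or intermediate fraction in range is farther away.
Largest k: floor((16 - q_0)/q_1) = floor((16 - 1)/12) = 1.
That gives (1*49 + 4)/(1*12 + 1) = 53/13.
Compare the errors: |x - 49/12| = |249*12 - 49*61|/(61*12) = 1/732, and |x - 53/13| = |249*13 - 53*61|/(61*13) = 4/793.
Cross-multiplying, 1*793 = 793 < 2928 = 4*732, so 1/732 is smaller: the convergent 49/12 is closer to x than 53/13.

49/12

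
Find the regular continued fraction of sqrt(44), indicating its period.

Write x_i = (sqrt(44) + m_i)/d_i with (m_0, d_0) = (0, 1). a_0 = floor(sqrt(44)) = 6, since 6^2 = 36 <= 44 < 49 = 7^2.
Iterate m_{i+1} = d_i*a_i - m_i, d_{i+1} = (44 - m_{i+1}^2)/d_i, a_{i+1} = floor((a_0 + m_{i+1})/d_{i+1}):
  m_1 = 1*6 - 0 = 6, d_1 = (44 - 6^2)/1 = 8/1 = 8, a_1 = floor((6 + 6)/8) = 1.
  m_2 = 8*1 - 6 = 2, d_2 = (44 - 2^2)/8 = 40/8 = 5, a_2 = floor((6 + 2)/5) = 1.
  m_3 = 5*1 - 2 = 3, d_3 = (44 - 3^2)/5 = 35/5 = 7, a_3 = floor((6 + 3)/7) = 1.
  m_4 = 7*1 - 3 = 4, d_4 = (44 - 4^2)/7 = 28/7 = 4, a_4 = floor((6 + 4)/4) = 2.
  m_5 = 4*2 - 4 = 4, d_5 = (44 - 4^2)/4 = 28/4 = 7, a_5 = floor((6 + 4)/7) = 1.
  m_6 = 7*1 - 4 = 3, d_6 = (44 - 3^2)/7 = 35/7 = 5, a_6 = floor((6 + 3)/5) = 1.
  m_7 = 5*1 - 3 = 2, d_7 = (44 - 2^2)/5 = 40/5 = 8, a_7 = floor((6 + 2)/8) = 1.
  m_8 = 8*1 - 2 = 6, d_8 = (44 - 6^2)/8 = 8/8 = 1, a_8 = floor((6 + 6)/1) = 12.
  m_9 = 1*12 - 6 = 6, d_9 = (44 - 6^2)/1 = 8/1 = 8: (m_9, d_9) = (m_1, d_1) = (6, 8), so from here the quotients repeat a_1, ..., a_8; the period length is 8.
Hence the expansion of sqrt(44) is a_0 = 6 followed by the repeating block 1, 1, 1, 2, 1, 1, 1, 12 (period 8).

[6; (1, 1, 1, 2, 1, 1, 1, 12)]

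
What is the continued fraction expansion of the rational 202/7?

[28; 1, 6]

Run the Euclidean algorithm on 202 and 7; the successive quotients are the partial quotients a_0, a_1, ... (each step inverts the fractional part left over by the previous one):
  202 = 28*7 + 6, so a_0 = 28.
  7 = 1*6 + 1, so a_1 = 1.
  6 = 6*1 + 0, so a_2 = 6.
The remainder reaches 0 after 3 divisions, so the expansion has 3 partial quotients, read off in order.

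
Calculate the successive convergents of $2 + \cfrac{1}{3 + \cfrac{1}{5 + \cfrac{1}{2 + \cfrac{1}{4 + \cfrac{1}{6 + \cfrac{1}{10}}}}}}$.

2/1, 7/3, 37/16, 81/35, 361/156, 2247/971, 22831/9866

Using the convergent recurrence p_i = a_i*p_{i-1} + p_{i-2}, q_i = a_i*q_{i-1} + q_{i-2} with p_{-2}=0, p_{-1}=1, q_{-2}=1, q_{-1}=0:
  i=0: a_0=2, p_0 = 2*1 + 0 = 2, q_0 = 2*0 + 1 = 1.
  i=1: a_1=3, p_1 = 3*2 + 1 = 7, q_1 = 3*1 + 0 = 3.
  i=2: a_2=5, p_2 = 5*7 + 2 = 37, q_2 = 5*3 + 1 = 16.
  i=3: a_3=2, p_3 = 2*37 + 7 = 81, q_3 = 2*16 + 3 = 35.
  i=4: a_4=4, p_4 = 4*81 + 37 = 361, q_4 = 4*35 + 16 = 156.
  i=5: a_5=6, p_5 = 6*361 + 81 = 2247, q_5 = 6*156 + 35 = 971.
  i=6: a_6=10, p_6 = 10*2247 + 361 = 22831, q_6 = 10*971 + 156 = 9866.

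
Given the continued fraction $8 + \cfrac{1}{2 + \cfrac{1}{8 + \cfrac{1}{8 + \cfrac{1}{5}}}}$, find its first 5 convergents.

8/1, 17/2, 144/17, 1169/138, 5989/707

Using the convergent recurrence p_i = a_i*p_{i-1} + p_{i-2}, q_i = a_i*q_{i-1} + q_{i-2} with p_{-2}=0, p_{-1}=1, q_{-2}=1, q_{-1}=0:
  i=0: a_0=8, p_0 = 8*1 + 0 = 8, q_0 = 8*0 + 1 = 1.
  i=1: a_1=2, p_1 = 2*8 + 1 = 17, q_1 = 2*1 + 0 = 2.
  i=2: a_2=8, p_2 = 8*17 + 8 = 144, q_2 = 8*2 + 1 = 17.
  i=3: a_3=8, p_3 = 8*144 + 17 = 1169, q_3 = 8*17 + 2 = 138.
  i=4: a_4=5, p_4 = 5*1169 + 144 = 5989, q_4 = 5*138 + 17 = 707.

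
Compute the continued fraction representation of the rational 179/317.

Run the Euclidean algorithm on 179 and 317; the successive quotients are the partial quotients a_0, a_1, ... (each step inverts the fractional part left over by the previous one):
  179 = 0*317 + 179, so a_0 = 0.
  317 = 1*179 + 138, so a_1 = 1.
  179 = 1*138 + 41, so a_2 = 1.
  138 = 3*41 + 15, so a_3 = 3.
  41 = 2*15 + 11, so a_4 = 2.
  15 = 1*11 + 4, so a_5 = 1.
  11 = 2*4 + 3, so a_6 = 2.
  4 = 1*3 + 1, so a_7 = 1.
  3 = 3*1 + 0, so a_8 = 3.
The remainder reaches 0 after 9 divisions, so the expansion has 9 partial quotients, read off in order.

[0; 1, 1, 3, 2, 1, 2, 1, 3]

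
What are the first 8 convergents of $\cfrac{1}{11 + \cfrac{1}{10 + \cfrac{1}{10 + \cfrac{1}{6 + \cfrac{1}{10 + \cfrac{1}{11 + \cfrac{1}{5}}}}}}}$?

0/1, 1/11, 10/111, 101/1121, 616/6837, 6261/69491, 69487/771238, 353696/3925681

Using the convergent recurrence p_i = a_i*p_{i-1} + p_{i-2}, q_i = a_i*q_{i-1} + q_{i-2} with p_{-2}=0, p_{-1}=1, q_{-2}=1, q_{-1}=0:
  i=0: a_0=0, p_0 = 0*1 + 0 = 0, q_0 = 0*0 + 1 = 1.
  i=1: a_1=11, p_1 = 11*0 + 1 = 1, q_1 = 11*1 + 0 = 11.
  i=2: a_2=10, p_2 = 10*1 + 0 = 10, q_2 = 10*11 + 1 = 111.
  i=3: a_3=10, p_3 = 10*10 + 1 = 101, q_3 = 10*111 + 11 = 1121.
  i=4: a_4=6, p_4 = 6*101 + 10 = 616, q_4 = 6*1121 + 111 = 6837.
  i=5: a_5=10, p_5 = 10*616 + 101 = 6261, q_5 = 10*6837 + 1121 = 69491.
  i=6: a_6=11, p_6 = 11*6261 + 616 = 69487, q_6 = 11*69491 + 6837 = 771238.
  i=7: a_7=5, p_7 = 5*69487 + 6261 = 353696, q_7 = 5*771238 + 69491 = 3925681.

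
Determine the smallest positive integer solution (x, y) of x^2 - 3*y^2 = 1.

(x, y) = (2, 1)

First expand sqrt(3) as a continued fraction. With x_i = (sqrt(3) + m_i)/d_i and (m_0, d_0) = (0, 1): a_0 = floor(sqrt(3)) = 1, since 1^2 = 1 <= 3 < 4 = 2^2.
Iterate m_{i+1} = d_i*a_i - m_i, d_{i+1} = (3 - m_{i+1}^2)/d_i, a_{i+1} = floor((a_0 + m_{i+1})/d_{i+1}):
  m_1 = 1*1 - 0 = 1, d_1 = (3 - 1^2)/1 = 2/1 = 2, a_1 = floor((1 + 1)/2) = 1.
  m_2 = 2*1 - 1 = 1, d_2 = (3 - 1^2)/2 = 2/2 = 1, a_2 = floor((1 + 1)/1) = 2.
  m_3 = 1*2 - 1 = 1, d_3 = (3 - 1^2)/1 = 2/1 = 2: (m_3, d_3) = (m_1, d_1) = (1, 2), so from here the quotients repeat a_1, a_2; the period length is 2.
So sqrt(3) = [1; (1, 2)] with period length k = 2.
k is even, so the fundamental solution of x^2 - 3y^2 = 1 is (p_{k-1}, q_{k-1}) = (p_1, q_1); compute convergents through index 1.
Convergents (p_i = a_i*p_{i-1} + p_{i-2}, q_i = a_i*q_{i-1} + q_{i-2} with p_{-2}=0, p_{-1}=1, q_{-2}=1, q_{-1}=0):
  i=0: a_0=1, p_0 = 1*1 + 0 = 1, q_0 = 1*0 + 1 = 1.
  i=1: a_1=1, p_1 = 1*1 + 1 = 2, q_1 = 1*1 + 0 = 1.
Check: 2^2 - 3*1^2 = 4 - 3 = 1, so (x, y) = (2, 1) solves the equation, and by the theorem it is the least positive solution.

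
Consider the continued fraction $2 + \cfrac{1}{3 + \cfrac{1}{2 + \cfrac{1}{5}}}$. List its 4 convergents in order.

Using the convergent recurrence p_i = a_i*p_{i-1} + p_{i-2}, q_i = a_i*q_{i-1} + q_{i-2} with p_{-2}=0, p_{-1}=1, q_{-2}=1, q_{-1}=0:
  i=0: a_0=2, p_0 = 2*1 + 0 = 2, q_0 = 2*0 + 1 = 1.
  i=1: a_1=3, p_1 = 3*2 + 1 = 7, q_1 = 3*1 + 0 = 3.
  i=2: a_2=2, p_2 = 2*7 + 2 = 16, q_2 = 2*3 + 1 = 7.
  i=3: a_3=5, p_3 = 5*16 + 7 = 87, q_3 = 5*7 + 3 = 38.

2/1, 7/3, 16/7, 87/38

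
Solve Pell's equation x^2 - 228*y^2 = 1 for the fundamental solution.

First expand sqrt(228) as a continued fraction. With x_i = (sqrt(228) + m_i)/d_i and (m_0, d_0) = (0, 1): a_0 = floor(sqrt(228)) = 15, since 15^2 = 225 <= 228 < 256 = 16^2.
Iterate m_{i+1} = d_i*a_i - m_i, d_{i+1} = (228 - m_{i+1}^2)/d_i, a_{i+1} = floor((a_0 + m_{i+1})/d_{i+1}):
  m_1 = 1*15 - 0 = 15, d_1 = (228 - 15^2)/1 = 3/1 = 3, a_1 = floor((15 + 15)/3) = 10.
  m_2 = 3*10 - 15 = 15, d_2 = (228 - 15^2)/3 = 3/3 = 1, a_2 = floor((15 + 15)/1) = 30.
  m_3 = 1*30 - 15 = 15, d_3 = (228 - 15^2)/1 = 3/1 = 3: (m_3, d_3) = (m_1, d_1) = (15, 3), so from here the quotients repeat a_1, a_2; the period length is 2.
So sqrt(228) = [15; (10, 30)] with period length k = 2.
k is even, so the fundamental solution of x^2 - 228y^2 = 1 is (p_{k-1}, q_{k-1}) = (p_1, q_1); compute convergents through index 1.
Convergents (p_i = a_i*p_{i-1} + p_{i-2}, q_i = a_i*q_{i-1} + q_{i-2} with p_{-2}=0, p_{-1}=1, q_{-2}=1, q_{-1}=0):
  i=0: a_0=15, p_0 = 15*1 + 0 = 15, q_0 = 15*0 + 1 = 1.
  i=1: a_1=10, p_1 = 10*15 + 1 = 151, q_1 = 10*1 + 0 = 10.
Check: 151^2 - 228*10^2 = 22801 - 22800 = 1, so (x, y) = (151, 10) solves the equation, and by the theorem it is the least positive solution.

(x, y) = (151, 10)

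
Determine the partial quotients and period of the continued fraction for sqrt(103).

[10; (6, 1, 2, 1, 1, 9, 1, 1, 2, 1, 6, 20)]

Write x_i = (sqrt(103) + m_i)/d_i with (m_0, d_0) = (0, 1). a_0 = floor(sqrt(103)) = 10, since 10^2 = 100 <= 103 < 121 = 11^2.
Iterate m_{i+1} = d_i*a_i - m_i, d_{i+1} = (103 - m_{i+1}^2)/d_i, a_{i+1} = floor((a_0 + m_{i+1})/d_{i+1}):
  m_1 = 1*10 - 0 = 10, d_1 = (103 - 10^2)/1 = 3/1 = 3, a_1 = floor((10 + 10)/3) = 6.
  m_2 = 3*6 - 10 = 8, d_2 = (103 - 8^2)/3 = 39/3 = 13, a_2 = floor((10 + 8)/13) = 1.
  m_3 = 13*1 - 8 = 5, d_3 = (103 - 5^2)/13 = 78/13 = 6, a_3 = floor((10 + 5)/6) = 2.
  m_4 = 6*2 - 5 = 7, d_4 = (103 - 7^2)/6 = 54/6 = 9, a_4 = floor((10 + 7)/9) = 1.
  m_5 = 9*1 - 7 = 2, d_5 = (103 - 2^2)/9 = 99/9 = 11, a_5 = floor((10 + 2)/11) = 1.
  m_6 = 11*1 - 2 = 9, d_6 = (103 - 9^2)/11 = 22/11 = 2, a_6 = floor((10 + 9)/2) = 9.
  m_7 = 2*9 - 9 = 9, d_7 = (103 - 9^2)/2 = 22/2 = 11, a_7 = floor((10 + 9)/11) = 1.
  m_8 = 11*1 - 9 = 2, d_8 = (103 - 2^2)/11 = 99/11 = 9, a_8 = floor((10 + 2)/9) = 1.
  m_9 = 9*1 - 2 = 7, d_9 = (103 - 7^2)/9 = 54/9 = 6, a_9 = floor((10 + 7)/6) = 2.
  m_10 = 6*2 - 7 = 5, d_10 = (103 - 5^2)/6 = 78/6 = 13, a_10 = floor((10 + 5)/13) = 1.
  m_11 = 13*1 - 5 = 8, d_11 = (103 - 8^2)/13 = 39/13 = 3, a_11 = floor((10 + 8)/3) = 6.
  m_12 = 3*6 - 8 = 10, d_12 = (103 - 10^2)/3 = 3/3 = 1, a_12 = floor((10 + 10)/1) = 20.
  m_13 = 1*20 - 10 = 10, d_13 = (103 - 10^2)/1 = 3/1 = 3: (m_13, d_13) = (m_1, d_1) = (10, 3), so from here the quotients repeat a_1, ..., a_12; the period length is 12.
Hence the expansion of sqrt(103) is a_0 = 10 followed by the repeating block 6, 1, 2, 1, 1, 9, 1, 1, 2, 1, 6, 20 (period 12).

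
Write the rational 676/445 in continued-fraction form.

Run the Euclidean algorithm on 676 and 445; the successive quotients are the partial quotients a_0, a_1, ... (each step inverts the fractional part left over by the previous one):
  676 = 1*445 + 231, so a_0 = 1.
  445 = 1*231 + 214, so a_1 = 1.
  231 = 1*214 + 17, so a_2 = 1.
  214 = 12*17 + 10, so a_3 = 12.
  17 = 1*10 + 7, so a_4 = 1.
  10 = 1*7 + 3, so a_5 = 1.
  7 = 2*3 + 1, so a_6 = 2.
  3 = 3*1 + 0, so a_7 = 3.
The remainder reaches 0 after 8 divisions, so the expansion has 8 partial quotients, read off in order.

[1; 1, 1, 12, 1, 1, 2, 3]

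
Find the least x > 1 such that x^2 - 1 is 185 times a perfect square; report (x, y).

First expand sqrt(185) as a continued fraction. With x_i = (sqrt(185) + m_i)/d_i and (m_0, d_0) = (0, 1): a_0 = floor(sqrt(185)) = 13, since 13^2 = 169 <= 185 < 196 = 14^2.
Iterate m_{i+1} = d_i*a_i - m_i, d_{i+1} = (185 - m_{i+1}^2)/d_i, a_{i+1} = floor((a_0 + m_{i+1})/d_{i+1}):
  m_1 = 1*13 - 0 = 13, d_1 = (185 - 13^2)/1 = 16/1 = 16, a_1 = floor((13 + 13)/16) = 1.
  m_2 = 16*1 - 13 = 3, d_2 = (185 - 3^2)/16 = 176/16 = 11, a_2 = floor((13 + 3)/11) = 1.
  m_3 = 11*1 - 3 = 8, d_3 = (185 - 8^2)/11 = 121/11 = 11, a_3 = floor((13 + 8)/11) = 1.
  m_4 = 11*1 - 8 = 3, d_4 = (185 - 3^2)/11 = 176/11 = 16, a_4 = floor((13 + 3)/16) = 1.
  m_5 = 16*1 - 3 = 13, d_5 = (185 - 13^2)/16 = 16/16 = 1, a_5 = floor((13 + 13)/1) = 26.
  m_6 = 1*26 - 13 = 13, d_6 = (185 - 13^2)/1 = 16/1 = 16: (m_6, d_6) = (m_1, d_1) = (13, 16), so from here the quotients repeat a_1, ..., a_5; the period length is 5.
So sqrt(185) = [13; (1, 1, 1, 1, 26)] with period length k = 5.
k is odd, so (p_{k-1}, q_{k-1}) only solves x^2 - 185y^2 = -1 and the fundamental solution of x^2 - 185y^2 = 1 is (p_{2k-1}, q_{2k-1}) = (p_9, q_9); compute convergents through index 9, running through the period twice.
Convergents (p_i = a_i*p_{i-1} + p_{i-2}, q_i = a_i*q_{i-1} + q_{i-2} with p_{-2}=0, p_{-1}=1, q_{-2}=1, q_{-1}=0):
  i=0: a_0=13, p_0 = 13*1 + 0 = 13, q_0 = 13*0 + 1 = 1.
  i=1: a_1=1, p_1 = 1*13 + 1 = 14, q_1 = 1*1 + 0 = 1.
  i=2: a_2=1, p_2 = 1*14 + 13 = 27, q_2 = 1*1 + 1 = 2.
  i=3: a_3=1, p_3 = 1*27 + 14 = 41, q_3 = 1*2 + 1 = 3.
  i=4: a_4=1, p_4 = 1*41 + 27 = 68, q_4 = 1*3 + 2 = 5.
  i=5: a_5=26, p_5 = 26*68 + 41 = 1809, q_5 = 26*5 + 3 = 133.
  i=6: a_6=1, p_6 = 1*1809 + 68 = 1877, q_6 = 1*133 + 5 = 138.
  i=7: a_7=1, p_7 = 1*1877 + 1809 = 3686, q_7 = 1*138 + 133 = 271.
  i=8: a_8=1, p_8 = 1*3686 + 1877 = 5563, q_8 = 1*271 + 138 = 409.
  i=9: a_9=1, p_9 = 1*5563 + 3686 = 9249, q_9 = 1*409 + 271 = 680.
Indeed p_4^2 - 185*q_4^2 = 4624 - 4625 = -1, not +1.
Check: 9249^2 - 185*680^2 = 85544001 - 85544000 = 1, so (x, y) = (9249, 680) solves the equation, and by the theorem it is the least positive solution.

(x, y) = (9249, 680)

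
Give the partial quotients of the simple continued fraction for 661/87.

Run the Euclidean algorithm on 661 and 87; the successive quotients are the partial quotients a_0, a_1, ... (each step inverts the fractional part left over by the previous one):
  661 = 7*87 + 52, so a_0 = 7.
  87 = 1*52 + 35, so a_1 = 1.
  52 = 1*35 + 17, so a_2 = 1.
  35 = 2*17 + 1, so a_3 = 2.
  17 = 17*1 + 0, so a_4 = 17.
The remainder reaches 0 after 5 divisions, so the expansion has 5 partial quotients, read off in order.

[7; 1, 1, 2, 17]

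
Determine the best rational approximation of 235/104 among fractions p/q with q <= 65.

61/27

Expand x = 235/104 as a continued fraction with the Euclidean algorithm:
  235 = 2*104 + 27, so a_0 = 2.
  104 = 3*27 + 23, so a_1 = 3.
  27 = 1*23 + 4, so a_2 = 1.
  23 = 5*4 + 3, so a_3 = 5.
  4 = 1*3 + 1, so a_4 = 1.
  3 = 3*1 + 0, so a_5 = 3.
so x = [2; 3, 1, 5, 1, 3].
Convergents (p_i = a_i*p_{i-1} + p_{i-2}, q_i = a_i*q_{i-1} + q_{i-2} with p_{-2}=0, p_{-1}=1, q_{-2}=1, q_{-1}=0), until the denominator exceeds 65:
  i=0: a_0=2, p_0 = 2*1 + 0 = 2, q_0 = 2*0 + 1 = 1.
  i=1: a_1=3, p_1 = 3*2 + 1 = 7, q_1 = 3*1 + 0 = 3.
  i=2: a_2=1, p_2 = 1*7 + 2 = 9, q_2 = 1*3 + 1 = 4.
  i=3: a_3=5, p_3 = 5*9 + 7 = 52, q_3 = 5*4 + 3 = 23.
  i=4: a_4=1, p_4 = 1*52 + 9 = 61, q_4 = 1*23 + 4 = 27.
  i=5: a_5=3, p_5 = 3*61 + 52 = 235, q_5 = 3*27 + 23 = 104.
q_5 = 104 > 65, so the last convergent with denominator <= 65 is p_4/q_4 = 61/27.
The closest fraction with denominator <= 65 is either p_4/q_4 or the intermediate fraction (k*p_4 + p_3)/(k*q_4 + q_3) with the largest k >= 1 whose denominator stays <= 65; these approach x as k grows, and every other convergent or intermediate fraction in range is farther away.
Largest k: floor((65 - q_3)/q_4) = floor((65 - 23)/27) = 1.
That gives (1*61 + 52)/(1*27 + 23) = 113/50.
Compare the errors: |x - 61/27| = |235*27 - 61*104|/(104*27) = 1/2808, and |x - 113/50| = |235*50 - 113*104|/(104*50) = 2/5200.
Cross-multiplying, 1*5200 = 5200 < 5616 = 2*2808, so 1/2808 is smaller: the convergent 61/27 is closer to x than 113/50.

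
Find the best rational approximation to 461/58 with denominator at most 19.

Expand x = 461/58 as a continued fraction with the Euclidean algorithm:
  461 = 7*58 + 55, so a_0 = 7.
  58 = 1*55 + 3, so a_1 = 1.
  55 = 18*3 + 1, so a_2 = 18.
  3 = 3*1 + 0, so a_3 = 3.
so x = [7; 1, 18, 3].
Convergents (p_i = a_i*p_{i-1} + p_{i-2}, q_i = a_i*q_{i-1} + q_{i-2} with p_{-2}=0, p_{-1}=1, q_{-2}=1, q_{-1}=0), until the denominator exceeds 19:
  i=0: a_0=7, p_0 = 7*1 + 0 = 7, q_0 = 7*0 + 1 = 1.
  i=1: a_1=1, p_1 = 1*7 + 1 = 8, q_1 = 1*1 + 0 = 1.
  i=2: a_2=18, p_2 = 18*8 + 7 = 151, q_2 = 18*1 + 1 = 19.
  i=3: a_3=3, p_3 = 3*151 + 8 = 461, q_3 = 3*19 + 1 = 58.
q_3 = 58 > 19, so the last convergent with denominator <= 19 is p_2/q_2 = 151/19.
The closest fraction with denominator <= 19 is either p_2/q_2 or the intermediate fraction (k*p_2 + p_1)/(k*q_2 + q_1) with the largest k >= 1 whose denominator stays <= 19; these approach x as k grows, and every other convergent or intermediate fraction in range is farther away.
Largest k: floor((19 - q_1)/q_2) = floor((19 - 1)/19) = 0.
Since k = 0, no intermediate fraction beyond p_2/q_2 has denominator <= 19, so the convergent 151/19 is the closest (its error is |461*19 - 151*58|/(58*19) = 1/1102).

151/19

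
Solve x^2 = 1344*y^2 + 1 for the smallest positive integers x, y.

First expand sqrt(1344) as a continued fraction. With x_i = (sqrt(1344) + m_i)/d_i and (m_0, d_0) = (0, 1): a_0 = floor(sqrt(1344)) = 36, since 36^2 = 1296 <= 1344 < 1369 = 37^2.
Iterate m_{i+1} = d_i*a_i - m_i, d_{i+1} = (1344 - m_{i+1}^2)/d_i, a_{i+1} = floor((a_0 + m_{i+1})/d_{i+1}):
  m_1 = 1*36 - 0 = 36, d_1 = (1344 - 36^2)/1 = 48/1 = 48, a_1 = floor((36 + 36)/48) = 1.
  m_2 = 48*1 - 36 = 12, d_2 = (1344 - 12^2)/48 = 1200/48 = 25, a_2 = floor((36 + 12)/25) = 1.
  m_3 = 25*1 - 12 = 13, d_3 = (1344 - 13^2)/25 = 1175/25 = 47, a_3 = floor((36 + 13)/47) = 1.
  m_4 = 47*1 - 13 = 34, d_4 = (1344 - 34^2)/47 = 188/47 = 4, a_4 = floor((36 + 34)/4) = 17.
  m_5 = 4*17 - 34 = 34, d_5 = (1344 - 34^2)/4 = 188/4 = 47, a_5 = floor((36 + 34)/47) = 1.
  m_6 = 47*1 - 34 = 13, d_6 = (1344 - 13^2)/47 = 1175/47 = 25, a_6 = floor((36 + 13)/25) = 1.
  m_7 = 25*1 - 13 = 12, d_7 = (1344 - 12^2)/25 = 1200/25 = 48, a_7 = floor((36 + 12)/48) = 1.
  m_8 = 48*1 - 12 = 36, d_8 = (1344 - 36^2)/48 = 48/48 = 1, a_8 = floor((36 + 36)/1) = 72.
  m_9 = 1*72 - 36 = 36, d_9 = (1344 - 36^2)/1 = 48/1 = 48: (m_9, d_9) = (m_1, d_1) = (36, 48), so from here the quotients repeat a_1, ..., a_8; the period length is 8.
So sqrt(1344) = [36; (1, 1, 1, 17, 1, 1, 1, 72)] with period length k = 8.
k is even, so the fundamental solution of x^2 - 1344y^2 = 1 is (p_{k-1}, q_{k-1}) = (p_7, q_7); compute convergents through index 7.
Convergents (p_i = a_i*p_{i-1} + p_{i-2}, q_i = a_i*q_{i-1} + q_{i-2} with p_{-2}=0, p_{-1}=1, q_{-2}=1, q_{-1}=0):
  i=0: a_0=36, p_0 = 36*1 + 0 = 36, q_0 = 36*0 + 1 = 1.
  i=1: a_1=1, p_1 = 1*36 + 1 = 37, q_1 = 1*1 + 0 = 1.
  i=2: a_2=1, p_2 = 1*37 + 36 = 73, q_2 = 1*1 + 1 = 2.
  i=3: a_3=1, p_3 = 1*73 + 37 = 110, q_3 = 1*2 + 1 = 3.
  i=4: a_4=17, p_4 = 17*110 + 73 = 1943, q_4 = 17*3 + 2 = 53.
  i=5: a_5=1, p_5 = 1*1943 + 110 = 2053, q_5 = 1*53 + 3 = 56.
  i=6: a_6=1, p_6 = 1*2053 + 1943 = 3996, q_6 = 1*56 + 53 = 109.
  i=7: a_7=1, p_7 = 1*3996 + 2053 = 6049, q_7 = 1*109 + 56 = 165.
Check: 6049^2 - 1344*165^2 = 36590401 - 36590400 = 1, so (x, y) = (6049, 165) solves the equation, and by the theorem it is the least positive solution.

(x, y) = (6049, 165)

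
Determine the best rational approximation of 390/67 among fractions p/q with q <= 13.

Expand x = 390/67 as a continued fraction with the Euclidean algorithm:
  390 = 5*67 + 55, so a_0 = 5.
  67 = 1*55 + 12, so a_1 = 1.
  55 = 4*12 + 7, so a_2 = 4.
  12 = 1*7 + 5, so a_3 = 1.
  7 = 1*5 + 2, so a_4 = 1.
  5 = 2*2 + 1, so a_5 = 2.
  2 = 2*1 + 0, so a_6 = 2.
so x = [5; 1, 4, 1, 1, 2, 2].
Convergents (p_i = a_i*p_{i-1} + p_{i-2}, q_i = a_i*q_{i-1} + q_{i-2} with p_{-2}=0, p_{-1}=1, q_{-2}=1, q_{-1}=0), until the denominator exceeds 13:
  i=0: a_0=5, p_0 = 5*1 + 0 = 5, q_0 = 5*0 + 1 = 1.
  i=1: a_1=1, p_1 = 1*5 + 1 = 6, q_1 = 1*1 + 0 = 1.
  i=2: a_2=4, p_2 = 4*6 + 5 = 29, q_2 = 4*1 + 1 = 5.
  i=3: a_3=1, p_3 = 1*29 + 6 = 35, q_3 = 1*5 + 1 = 6.
  i=4: a_4=1, p_4 = 1*35 + 29 = 64, q_4 = 1*6 + 5 = 11.
  i=5: a_5=2, p_5 = 2*64 + 35 = 163, q_5 = 2*11 + 6 = 28.
q_5 = 28 > 13, so the last convergent with denominator <= 13 is p_4/q_4 = 64/11.
The closest fraction with denominator <= 13 is either p_4/q_4 or the intermediate fraction (k*p_4 + p_3)/(k*q_4 + q_3) with the largest k >= 1 whose denominator stays <= 13; these approach x as k grows, and every other convergent or intermediate fraction in range is farther away.
Largest k: floor((13 - q_3)/q_4) = floor((13 - 6)/11) = 0.
Since k = 0, no intermediate fraction beyond p_4/q_4 has denominator <= 13, so the convergent 64/11 is the closest (its error is |390*11 - 64*67|/(67*11) = 2/737).

64/11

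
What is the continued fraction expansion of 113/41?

[2; 1, 3, 10]

Run the Euclidean algorithm on 113 and 41; the successive quotients are the partial quotients a_0, a_1, ... (each step inverts the fractional part left over by the previous one):
  113 = 2*41 + 31, so a_0 = 2.
  41 = 1*31 + 10, so a_1 = 1.
  31 = 3*10 + 1, so a_2 = 3.
  10 = 10*1 + 0, so a_3 = 10.
The remainder reaches 0 after 4 divisions, so the expansion has 4 partial quotients, read off in order.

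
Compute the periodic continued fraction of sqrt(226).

Write x_i = (sqrt(226) + m_i)/d_i with (m_0, d_0) = (0, 1). a_0 = floor(sqrt(226)) = 15, since 15^2 = 225 <= 226 < 256 = 16^2.
Iterate m_{i+1} = d_i*a_i - m_i, d_{i+1} = (226 - m_{i+1}^2)/d_i, a_{i+1} = floor((a_0 + m_{i+1})/d_{i+1}):
  m_1 = 1*15 - 0 = 15, d_1 = (226 - 15^2)/1 = 1/1 = 1, a_1 = floor((15 + 15)/1) = 30.
  m_2 = 1*30 - 15 = 15, d_2 = (226 - 15^2)/1 = 1/1 = 1: (m_2, d_2) = (m_1, d_1) = (15, 1), so from here the quotient a_1 repeats; the period length is 1.
Hence the expansion of sqrt(226) is a_0 = 15 followed by the repeating block 30 (period 1).

[15; (30)]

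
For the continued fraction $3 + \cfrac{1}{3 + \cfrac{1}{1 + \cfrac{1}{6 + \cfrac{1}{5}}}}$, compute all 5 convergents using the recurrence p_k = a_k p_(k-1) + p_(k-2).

3/1, 10/3, 13/4, 88/27, 453/139

Using the convergent recurrence p_i = a_i*p_{i-1} + p_{i-2}, q_i = a_i*q_{i-1} + q_{i-2} with p_{-2}=0, p_{-1}=1, q_{-2}=1, q_{-1}=0:
  i=0: a_0=3, p_0 = 3*1 + 0 = 3, q_0 = 3*0 + 1 = 1.
  i=1: a_1=3, p_1 = 3*3 + 1 = 10, q_1 = 3*1 + 0 = 3.
  i=2: a_2=1, p_2 = 1*10 + 3 = 13, q_2 = 1*3 + 1 = 4.
  i=3: a_3=6, p_3 = 6*13 + 10 = 88, q_3 = 6*4 + 3 = 27.
  i=4: a_4=5, p_4 = 5*88 + 13 = 453, q_4 = 5*27 + 4 = 139.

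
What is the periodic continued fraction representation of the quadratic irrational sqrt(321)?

[17; (1, 10, 1, 34)]

Write x_i = (sqrt(321) + m_i)/d_i with (m_0, d_0) = (0, 1). a_0 = floor(sqrt(321)) = 17, since 17^2 = 289 <= 321 < 324 = 18^2.
Iterate m_{i+1} = d_i*a_i - m_i, d_{i+1} = (321 - m_{i+1}^2)/d_i, a_{i+1} = floor((a_0 + m_{i+1})/d_{i+1}):
  m_1 = 1*17 - 0 = 17, d_1 = (321 - 17^2)/1 = 32/1 = 32, a_1 = floor((17 + 17)/32) = 1.
  m_2 = 32*1 - 17 = 15, d_2 = (321 - 15^2)/32 = 96/32 = 3, a_2 = floor((17 + 15)/3) = 10.
  m_3 = 3*10 - 15 = 15, d_3 = (321 - 15^2)/3 = 96/3 = 32, a_3 = floor((17 + 15)/32) = 1.
  m_4 = 32*1 - 15 = 17, d_4 = (321 - 17^2)/32 = 32/32 = 1, a_4 = floor((17 + 17)/1) = 34.
  m_5 = 1*34 - 17 = 17, d_5 = (321 - 17^2)/1 = 32/1 = 32: (m_5, d_5) = (m_1, d_1) = (17, 32), so from here the quotients repeat a_1, ..., a_4; the period length is 4.
Hence the expansion of sqrt(321) is a_0 = 17 followed by the repeating block 1, 10, 1, 34 (period 4).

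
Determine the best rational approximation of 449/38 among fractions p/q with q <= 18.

130/11

Expand x = 449/38 as a continued fraction with the Euclidean algorithm:
  449 = 11*38 + 31, so a_0 = 11.
  38 = 1*31 + 7, so a_1 = 1.
  31 = 4*7 + 3, so a_2 = 4.
  7 = 2*3 + 1, so a_3 = 2.
  3 = 3*1 + 0, so a_4 = 3.
so x = [11; 1, 4, 2, 3].
Convergents (p_i = a_i*p_{i-1} + p_{i-2}, q_i = a_i*q_{i-1} + q_{i-2} with p_{-2}=0, p_{-1}=1, q_{-2}=1, q_{-1}=0), until the denominator exceeds 18:
  i=0: a_0=11, p_0 = 11*1 + 0 = 11, q_0 = 11*0 + 1 = 1.
  i=1: a_1=1, p_1 = 1*11 + 1 = 12, q_1 = 1*1 + 0 = 1.
  i=2: a_2=4, p_2 = 4*12 + 11 = 59, q_2 = 4*1 + 1 = 5.
  i=3: a_3=2, p_3 = 2*59 + 12 = 130, q_3 = 2*5 + 1 = 11.
  i=4: a_4=3, p_4 = 3*130 + 59 = 449, q_4 = 3*11 + 5 = 38.
q_4 = 38 > 18, so the last convergent with denominator <= 18 is p_3/q_3 = 130/11.
The closest fraction with denominator <= 18 is either p_3/q_3 or the intermediate fraction (k*p_3 + p_2)/(k*q_3 + q_2) with the largest k >= 1 whose denominator stays <= 18; these approach x as k grows, and every other convergent or intermediate fraction in range is farther away.
Largest k: floor((18 - q_2)/q_3) = floor((18 - 5)/11) = 1.
That gives (1*130 + 59)/(1*11 + 5) = 189/16.
Compare the errors: |x - 130/11| = |449*11 - 130*38|/(38*11) = 1/418, and |x - 189/16| = |449*16 - 189*38|/(38*16) = 2/608.
Cross-multiplying, 1*608 = 608 < 836 = 2*418, so 1/418 is smaller: the convergent 130/11 is closer to x than 189/16.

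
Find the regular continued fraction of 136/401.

[0; 2, 1, 18, 2, 3]

Run the Euclidean algorithm on 136 and 401; the successive quotients are the partial quotients a_0, a_1, ... (each step inverts the fractional part left over by the previous one):
  136 = 0*401 + 136, so a_0 = 0.
  401 = 2*136 + 129, so a_1 = 2.
  136 = 1*129 + 7, so a_2 = 1.
  129 = 18*7 + 3, so a_3 = 18.
  7 = 2*3 + 1, so a_4 = 2.
  3 = 3*1 + 0, so a_5 = 3.
The remainder reaches 0 after 6 divisions, so the expansion has 6 partial quotients, read off in order.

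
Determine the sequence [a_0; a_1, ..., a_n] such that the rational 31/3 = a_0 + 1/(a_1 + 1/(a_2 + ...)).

[10; 3]

Run the Euclidean algorithm on 31 and 3; the successive quotients are the partial quotients a_0, a_1, ... (each step inverts the fractional part left over by the previous one):
  31 = 10*3 + 1, so a_0 = 10.
  3 = 3*1 + 0, so a_1 = 3.
The remainder reaches 0 after 2 divisions, so the expansion has 2 partial quotients, read off in order.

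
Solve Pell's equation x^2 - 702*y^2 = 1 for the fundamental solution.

First expand sqrt(702) as a continued fraction. With x_i = (sqrt(702) + m_i)/d_i and (m_0, d_0) = (0, 1): a_0 = floor(sqrt(702)) = 26, since 26^2 = 676 <= 702 < 729 = 27^2.
Iterate m_{i+1} = d_i*a_i - m_i, d_{i+1} = (702 - m_{i+1}^2)/d_i, a_{i+1} = floor((a_0 + m_{i+1})/d_{i+1}):
  m_1 = 1*26 - 0 = 26, d_1 = (702 - 26^2)/1 = 26/1 = 26, a_1 = floor((26 + 26)/26) = 2.
  m_2 = 26*2 - 26 = 26, d_2 = (702 - 26^2)/26 = 26/26 = 1, a_2 = floor((26 + 26)/1) = 52.
  m_3 = 1*52 - 26 = 26, d_3 = (702 - 26^2)/1 = 26/1 = 26: (m_3, d_3) = (m_1, d_1) = (26, 26), so from here the quotients repeat a_1, a_2; the period length is 2.
So sqrt(702) = [26; (2, 52)] with period length k = 2.
k is even, so the fundamental solution of x^2 - 702y^2 = 1 is (p_{k-1}, q_{k-1}) = (p_1, q_1); compute convergents through index 1.
Convergents (p_i = a_i*p_{i-1} + p_{i-2}, q_i = a_i*q_{i-1} + q_{i-2} with p_{-2}=0, p_{-1}=1, q_{-2}=1, q_{-1}=0):
  i=0: a_0=26, p_0 = 26*1 + 0 = 26, q_0 = 26*0 + 1 = 1.
  i=1: a_1=2, p_1 = 2*26 + 1 = 53, q_1 = 2*1 + 0 = 2.
Check: 53^2 - 702*2^2 = 2809 - 2808 = 1, so (x, y) = (53, 2) solves the equation, and by the theorem it is the least positive solution.

(x, y) = (53, 2)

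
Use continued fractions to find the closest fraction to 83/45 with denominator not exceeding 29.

24/13

Expand x = 83/45 as a continued fraction with the Euclidean algorithm:
  83 = 1*45 + 38, so a_0 = 1.
  45 = 1*38 + 7, so a_1 = 1.
  38 = 5*7 + 3, so a_2 = 5.
  7 = 2*3 + 1, so a_3 = 2.
  3 = 3*1 + 0, so a_4 = 3.
so x = [1; 1, 5, 2, 3].
Convergents (p_i = a_i*p_{i-1} + p_{i-2}, q_i = a_i*q_{i-1} + q_{i-2} with p_{-2}=0, p_{-1}=1, q_{-2}=1, q_{-1}=0), until the denominator exceeds 29:
  i=0: a_0=1, p_0 = 1*1 + 0 = 1, q_0 = 1*0 + 1 = 1.
  i=1: a_1=1, p_1 = 1*1 + 1 = 2, q_1 = 1*1 + 0 = 1.
  i=2: a_2=5, p_2 = 5*2 + 1 = 11, q_2 = 5*1 + 1 = 6.
  i=3: a_3=2, p_3 = 2*11 + 2 = 24, q_3 = 2*6 + 1 = 13.
  i=4: a_4=3, p_4 = 3*24 + 11 = 83, q_4 = 3*13 + 6 = 45.
q_4 = 45 > 29, so the last convergent with denominator <= 29 is p_3/q_3 = 24/13.
The closest fraction with denominator <= 29 is either p_3/q_3 or the intermediate fraction (k*p_3 + p_2)/(k*q_3 + q_2) with the largest k >= 1 whose denominator stays <= 29; these approach x as k grows, and every other convergent or intermediate fraction in range is farther away.
Largest k: floor((29 - q_2)/q_3) = floor((29 - 6)/13) = 1.
That gives (1*24 + 11)/(1*13 + 6) = 35/19.
Compare the errors: |x - 24/13| = |83*13 - 24*45|/(45*13) = 1/585, and |x - 35/19| = |83*19 - 35*45|/(45*19) = 2/855.
Cross-multiplying, 1*855 = 855 < 1170 = 2*585, so 1/585 is smaller: the convergent 24/13 is closer to x than 35/19.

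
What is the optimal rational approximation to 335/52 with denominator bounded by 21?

Expand x = 335/52 as a continued fraction with the Euclidean algorithm:
  335 = 6*52 + 23, so a_0 = 6.
  52 = 2*23 + 6, so a_1 = 2.
  23 = 3*6 + 5, so a_2 = 3.
  6 = 1*5 + 1, so a_3 = 1.
  5 = 5*1 + 0, so a_4 = 5.
so x = [6; 2, 3, 1, 5].
Convergents (p_i = a_i*p_{i-1} + p_{i-2}, q_i = a_i*q_{i-1} + q_{i-2} with p_{-2}=0, p_{-1}=1, q_{-2}=1, q_{-1}=0), until the denominator exceeds 21:
  i=0: a_0=6, p_0 = 6*1 + 0 = 6, q_0 = 6*0 + 1 = 1.
  i=1: a_1=2, p_1 = 2*6 + 1 = 13, q_1 = 2*1 + 0 = 2.
  i=2: a_2=3, p_2 = 3*13 + 6 = 45, q_2 = 3*2 + 1 = 7.
  i=3: a_3=1, p_3 = 1*45 + 13 = 58, q_3 = 1*7 + 2 = 9.
  i=4: a_4=5, p_4 = 5*58 + 45 = 335, q_4 = 5*9 + 7 = 52.
q_4 = 52 > 21, so the last convergent with denominator <= 21 is p_3/q_3 = 58/9.
The closest fraction with denominator <= 21 is either p_3/q_3 or the intermediate fraction (k*p_3 + p_2)/(k*q_3 + q_2) with the largest k >= 1 whose denominator stays <= 21; these approach x as k grows, and every other convergent or intermediate fraction in range is farther away.
Largest k: floor((21 - q_2)/q_3) = floor((21 - 7)/9) = 1.
That gives (1*58 + 45)/(1*9 + 7) = 103/16.
Compare the errors: |x - 58/9| = |335*9 - 58*52|/(52*9) = 1/468, and |x - 103/16| = |335*16 - 103*52|/(52*16) = 4/832.
Cross-multiplying, 1*832 = 832 < 1872 = 4*468, so 1/468 is smaller: the convergent 58/9 is closer to x than 103/16.

58/9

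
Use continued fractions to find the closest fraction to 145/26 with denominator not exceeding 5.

Expand x = 145/26 as a continued fraction with the Euclidean algorithm:
  145 = 5*26 + 15, so a_0 = 5.
  26 = 1*15 + 11, so a_1 = 1.
  15 = 1*11 + 4, so a_2 = 1.
  11 = 2*4 + 3, so a_3 = 2.
  4 = 1*3 + 1, so a_4 = 1.
  3 = 3*1 + 0, so a_5 = 3.
so x = [5; 1, 1, 2, 1, 3].
Convergents (p_i = a_i*p_{i-1} + p_{i-2}, q_i = a_i*q_{i-1} + q_{i-2} with p_{-2}=0, p_{-1}=1, q_{-2}=1, q_{-1}=0), until the denominator exceeds 5:
  i=0: a_0=5, p_0 = 5*1 + 0 = 5, q_0 = 5*0 + 1 = 1.
  i=1: a_1=1, p_1 = 1*5 + 1 = 6, q_1 = 1*1 + 0 = 1.
  i=2: a_2=1, p_2 = 1*6 + 5 = 11, q_2 = 1*1 + 1 = 2.
  i=3: a_3=2, p_3 = 2*11 + 6 = 28, q_3 = 2*2 + 1 = 5.
  i=4: a_4=1, p_4 = 1*28 + 11 = 39, q_4 = 1*5 + 2 = 7.
q_4 = 7 > 5, so the last convergent with denominator <= 5 is p_3/q_3 = 28/5.
The closest fraction with denominator <= 5 is either p_3/q_3 or the intermediate fraction (k*p_3 + p_2)/(k*q_3 + q_2) with the largest k >= 1 whose denominator stays <= 5; these approach x as k grows, and every other convergent or intermediate fraction in range is farther away.
Largest k: floor((5 - q_2)/q_3) = floor((5 - 2)/5) = 0.
Since k = 0, no intermediate fraction beyond p_3/q_3 has denominator <= 5, so the convergent 28/5 is the closest (its error is |145*5 - 28*26|/(26*5) = 3/130).

28/5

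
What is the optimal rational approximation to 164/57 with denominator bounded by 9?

23/8

Expand x = 164/57 as a continued fraction with the Euclidean algorithm:
  164 = 2*57 + 50, so a_0 = 2.
  57 = 1*50 + 7, so a_1 = 1.
  50 = 7*7 + 1, so a_2 = 7.
  7 = 7*1 + 0, so a_3 = 7.
so x = [2; 1, 7, 7].
Convergents (p_i = a_i*p_{i-1} + p_{i-2}, q_i = a_i*q_{i-1} + q_{i-2} with p_{-2}=0, p_{-1}=1, q_{-2}=1, q_{-1}=0), until the denominator exceeds 9:
  i=0: a_0=2, p_0 = 2*1 + 0 = 2, q_0 = 2*0 + 1 = 1.
  i=1: a_1=1, p_1 = 1*2 + 1 = 3, q_1 = 1*1 + 0 = 1.
  i=2: a_2=7, p_2 = 7*3 + 2 = 23, q_2 = 7*1 + 1 = 8.
  i=3: a_3=7, p_3 = 7*23 + 3 = 164, q_3 = 7*8 + 1 = 57.
q_3 = 57 > 9, so the last convergent with denominator <= 9 is p_2/q_2 = 23/8.
The closest fraction with denominator <= 9 is either p_2/q_2 or the intermediate fraction (k*p_2 + p_1)/(k*q_2 + q_1) with the largest k >= 1 whose denominator stays <= 9; these approach x as k grows, and every other convergent or intermediate fraction in range is farther away.
Largest k: floor((9 - q_1)/q_2) = floor((9 - 1)/8) = 1.
That gives (1*23 + 3)/(1*8 + 1) = 26/9.
Compare the errors: |x - 23/8| = |164*8 - 23*57|/(57*8) = 1/456, and |x - 26/9| = |164*9 - 26*57|/(57*9) = 6/513.
Cross-multiplying, 1*513 = 513 < 2736 = 6*456, so 1/456 is smaller: the convergent 23/8 is closer to x than 26/9.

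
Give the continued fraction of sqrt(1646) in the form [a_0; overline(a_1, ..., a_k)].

[40; overline(1, 1, 3, 40, 3, 1, 1, 80)]

Write x_i = (sqrt(1646) + m_i)/d_i with (m_0, d_0) = (0, 1). a_0 = floor(sqrt(1646)) = 40, since 40^2 = 1600 <= 1646 < 1681 = 41^2.
Iterate m_{i+1} = d_i*a_i - m_i, d_{i+1} = (1646 - m_{i+1}^2)/d_i, a_{i+1} = floor((a_0 + m_{i+1})/d_{i+1}):
  m_1 = 1*40 - 0 = 40, d_1 = (1646 - 40^2)/1 = 46/1 = 46, a_1 = floor((40 + 40)/46) = 1.
  m_2 = 46*1 - 40 = 6, d_2 = (1646 - 6^2)/46 = 1610/46 = 35, a_2 = floor((40 + 6)/35) = 1.
  m_3 = 35*1 - 6 = 29, d_3 = (1646 - 29^2)/35 = 805/35 = 23, a_3 = floor((40 + 29)/23) = 3.
  m_4 = 23*3 - 29 = 40, d_4 = (1646 - 40^2)/23 = 46/23 = 2, a_4 = floor((40 + 40)/2) = 40.
  m_5 = 2*40 - 40 = 40, d_5 = (1646 - 40^2)/2 = 46/2 = 23, a_5 = floor((40 + 40)/23) = 3.
  m_6 = 23*3 - 40 = 29, d_6 = (1646 - 29^2)/23 = 805/23 = 35, a_6 = floor((40 + 29)/35) = 1.
  m_7 = 35*1 - 29 = 6, d_7 = (1646 - 6^2)/35 = 1610/35 = 46, a_7 = floor((40 + 6)/46) = 1.
  m_8 = 46*1 - 6 = 40, d_8 = (1646 - 40^2)/46 = 46/46 = 1, a_8 = floor((40 + 40)/1) = 80.
  m_9 = 1*80 - 40 = 40, d_9 = (1646 - 40^2)/1 = 46/1 = 46: (m_9, d_9) = (m_1, d_1) = (40, 46), so from here the quotients repeat a_1, ..., a_8; the period length is 8.
Hence the expansion of sqrt(1646) is a_0 = 40 followed by the repeating block 1, 1, 3, 40, 3, 1, 1, 80 (period 8).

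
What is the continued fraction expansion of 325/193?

Run the Euclidean algorithm on 325 and 193; the successive quotients are the partial quotients a_0, a_1, ... (each step inverts the fractional part left over by the previous one):
  325 = 1*193 + 132, so a_0 = 1.
  193 = 1*132 + 61, so a_1 = 1.
  132 = 2*61 + 10, so a_2 = 2.
  61 = 6*10 + 1, so a_3 = 6.
  10 = 10*1 + 0, so a_4 = 10.
The remainder reaches 0 after 5 divisions, so the expansion has 5 partial quotients, read off in order.

[1; 1, 2, 6, 10]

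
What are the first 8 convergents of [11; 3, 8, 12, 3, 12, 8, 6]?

11/1, 34/3, 283/25, 3430/303, 10573/934, 130306/11511, 1053021/93022, 6448432/569643

Using the convergent recurrence p_i = a_i*p_{i-1} + p_{i-2}, q_i = a_i*q_{i-1} + q_{i-2} with p_{-2}=0, p_{-1}=1, q_{-2}=1, q_{-1}=0:
  i=0: a_0=11, p_0 = 11*1 + 0 = 11, q_0 = 11*0 + 1 = 1.
  i=1: a_1=3, p_1 = 3*11 + 1 = 34, q_1 = 3*1 + 0 = 3.
  i=2: a_2=8, p_2 = 8*34 + 11 = 283, q_2 = 8*3 + 1 = 25.
  i=3: a_3=12, p_3 = 12*283 + 34 = 3430, q_3 = 12*25 + 3 = 303.
  i=4: a_4=3, p_4 = 3*3430 + 283 = 10573, q_4 = 3*303 + 25 = 934.
  i=5: a_5=12, p_5 = 12*10573 + 3430 = 130306, q_5 = 12*934 + 303 = 11511.
  i=6: a_6=8, p_6 = 8*130306 + 10573 = 1053021, q_6 = 8*11511 + 934 = 93022.
  i=7: a_7=6, p_7 = 6*1053021 + 130306 = 6448432, q_7 = 6*93022 + 11511 = 569643.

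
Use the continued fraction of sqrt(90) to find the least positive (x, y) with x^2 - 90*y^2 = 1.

First expand sqrt(90) as a continued fraction. With x_i = (sqrt(90) + m_i)/d_i and (m_0, d_0) = (0, 1): a_0 = floor(sqrt(90)) = 9, since 9^2 = 81 <= 90 < 100 = 10^2.
Iterate m_{i+1} = d_i*a_i - m_i, d_{i+1} = (90 - m_{i+1}^2)/d_i, a_{i+1} = floor((a_0 + m_{i+1})/d_{i+1}):
  m_1 = 1*9 - 0 = 9, d_1 = (90 - 9^2)/1 = 9/1 = 9, a_1 = floor((9 + 9)/9) = 2.
  m_2 = 9*2 - 9 = 9, d_2 = (90 - 9^2)/9 = 9/9 = 1, a_2 = floor((9 + 9)/1) = 18.
  m_3 = 1*18 - 9 = 9, d_3 = (90 - 9^2)/1 = 9/1 = 9: (m_3, d_3) = (m_1, d_1) = (9, 9), so from here the quotients repeat a_1, a_2; the period length is 2.
So sqrt(90) = [9; (2, 18)] with period length k = 2.
k is even, so the fundamental solution of x^2 - 90y^2 = 1 is (p_{k-1}, q_{k-1}) = (p_1, q_1); compute convergents through index 1.
Convergents (p_i = a_i*p_{i-1} + p_{i-2}, q_i = a_i*q_{i-1} + q_{i-2} with p_{-2}=0, p_{-1}=1, q_{-2}=1, q_{-1}=0):
  i=0: a_0=9, p_0 = 9*1 + 0 = 9, q_0 = 9*0 + 1 = 1.
  i=1: a_1=2, p_1 = 2*9 + 1 = 19, q_1 = 2*1 + 0 = 2.
Check: 19^2 - 90*2^2 = 361 - 360 = 1, so (x, y) = (19, 2) solves the equation, and by the theorem it is the least positive solution.

(x, y) = (19, 2)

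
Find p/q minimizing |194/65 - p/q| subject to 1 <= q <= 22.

3/1

Expand x = 194/65 as a continued fraction with the Euclidean algorithm:
  194 = 2*65 + 64, so a_0 = 2.
  65 = 1*64 + 1, so a_1 = 1.
  64 = 64*1 + 0, so a_2 = 64.
so x = [2; 1, 64].
Convergents (p_i = a_i*p_{i-1} + p_{i-2}, q_i = a_i*q_{i-1} + q_{i-2} with p_{-2}=0, p_{-1}=1, q_{-2}=1, q_{-1}=0), until the denominator exceeds 22:
  i=0: a_0=2, p_0 = 2*1 + 0 = 2, q_0 = 2*0 + 1 = 1.
  i=1: a_1=1, p_1 = 1*2 + 1 = 3, q_1 = 1*1 + 0 = 1.
  i=2: a_2=64, p_2 = 64*3 + 2 = 194, q_2 = 64*1 + 1 = 65.
q_2 = 65 > 22, so the last convergent with denominator <= 22 is p_1/q_1 = 3/1.
The closest fraction with denominator <= 22 is either p_1/q_1 or the intermediate fraction (k*p_1 + p_0)/(k*q_1 + q_0) with the largest k >= 1 whose denominator stays <= 22; these approach x as k grows, and every other convergent or intermediate fraction in range is farther away.
Largest k: floor((22 - q_0)/q_1) = floor((22 - 1)/1) = 21.
That gives (21*3 + 2)/(21*1 + 1) = 65/22.
Compare the errors: |x - 3/1| = |194*1 - 3*65|/(65*1) = 1/65, and |x - 65/22| = |194*22 - 65*65|/(65*22) = 43/1430.
Cross-multiplying, 1*1430 = 1430 < 2795 = 43*65, so 1/65 is smaller: the convergent 3/1 is closer to x than 65/22.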